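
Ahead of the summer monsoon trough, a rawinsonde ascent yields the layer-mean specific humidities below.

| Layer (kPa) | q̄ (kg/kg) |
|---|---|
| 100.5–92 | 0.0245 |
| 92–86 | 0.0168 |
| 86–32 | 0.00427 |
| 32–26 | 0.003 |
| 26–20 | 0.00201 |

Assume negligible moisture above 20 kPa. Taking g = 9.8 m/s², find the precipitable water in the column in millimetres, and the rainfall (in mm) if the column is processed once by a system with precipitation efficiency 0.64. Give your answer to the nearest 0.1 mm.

Precipitable water is the column-integrated vapour mass per unit area: PW = (1/g) Σ q̄ Δp, with q in kg/kg and Δp in Pa (1 kg/m² of water = 1 mm).
Layer 100.5–92 kPa: Δp = 85 hPa = 8500 Pa, q̄ = 0.0245 kg/kg → 0.0245 × 8500 / 9.8 = 21.25 mm
Layer 92–86 kPa: Δp = 60 hPa = 6000 Pa, q̄ = 0.0168 kg/kg → 0.0168 × 6000 / 9.8 = 10.29 mm
Layer 86–32 kPa: Δp = 540 hPa = 54000 Pa, q̄ = 0.00427 kg/kg → 0.00427 × 54000 / 9.8 = 23.53 mm
Layer 32–26 kPa: Δp = 60 hPa = 6000 Pa, q̄ = 0.003 kg/kg → 0.003 × 6000 / 9.8 = 1.84 mm
Layer 26–20 kPa: Δp = 60 hPa = 6000 Pa, q̄ = 0.00201 kg/kg → 0.00201 × 6000 / 9.8 = 1.23 mm
PW = 21.25 + 10.29 + 23.53 + 1.84 + 1.23 = 58.14 ≈ 58.1 mm.
Rainfall = ε × PW = 0.64 × 58.1 = 37.2 mm.

PW ≈ 58.1 mm; rainfall ≈ 37.2 mm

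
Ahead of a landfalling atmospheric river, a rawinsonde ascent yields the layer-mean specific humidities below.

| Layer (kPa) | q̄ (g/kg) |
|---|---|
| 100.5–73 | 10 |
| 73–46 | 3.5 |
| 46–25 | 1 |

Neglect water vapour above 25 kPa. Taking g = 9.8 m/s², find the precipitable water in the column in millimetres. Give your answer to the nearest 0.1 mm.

PW ≈ 39.8 mm

Precipitable water is the column-integrated vapour mass per unit area: PW = (1/g) Σ q̄ Δp, with q in kg/kg and Δp in Pa (1 kg/m² of water = 1 mm).
Layer 100.5–73 kPa: Δp = 275 hPa = 27500 Pa, q̄ = 0.01 kg/kg → 0.01 × 27500 / 9.8 = 28.06 mm
Layer 73–46 kPa: Δp = 270 hPa = 27000 Pa, q̄ = 0.0035 kg/kg → 0.0035 × 27000 / 9.8 = 9.64 mm
Layer 46–25 kPa: Δp = 210 hPa = 21000 Pa, q̄ = 0.001 kg/kg → 0.001 × 21000 / 9.8 = 2.14 mm
PW = 28.06 + 9.64 + 2.14 = 39.84 ≈ 39.8 mm.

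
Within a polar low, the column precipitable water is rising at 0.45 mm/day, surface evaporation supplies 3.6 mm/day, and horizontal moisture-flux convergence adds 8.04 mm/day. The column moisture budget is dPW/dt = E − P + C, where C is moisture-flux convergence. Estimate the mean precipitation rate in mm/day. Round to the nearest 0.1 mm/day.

dPW/dt = +0.45 mm/day.
P = E + C − dPW/dt = 3.6 + (8.04) − (+0.45) = 11.2 mm/day.

P ≈ 11.2 mm/day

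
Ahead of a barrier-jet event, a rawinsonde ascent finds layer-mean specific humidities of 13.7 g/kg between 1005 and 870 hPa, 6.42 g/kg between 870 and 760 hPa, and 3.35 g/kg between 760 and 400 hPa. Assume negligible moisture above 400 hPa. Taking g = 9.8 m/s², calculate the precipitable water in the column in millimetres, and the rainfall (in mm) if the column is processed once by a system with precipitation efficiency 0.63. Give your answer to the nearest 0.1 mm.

Precipitable water is the column-integrated vapour mass per unit area: PW = (1/g) Σ q̄ Δp, with q in kg/kg and Δp in Pa (1 kg/m² of water = 1 mm).
Layer 1005–870 hPa: Δp = 135 hPa = 13500 Pa, q̄ = 0.0137 kg/kg → 0.0137 × 13500 / 9.8 = 18.87 mm
Layer 870–760 hPa: Δp = 110 hPa = 11000 Pa, q̄ = 0.00642 kg/kg → 0.00642 × 11000 / 9.8 = 7.21 mm
Layer 760–400 hPa: Δp = 360 hPa = 36000 Pa, q̄ = 0.00335 kg/kg → 0.00335 × 36000 / 9.8 = 12.31 mm
PW = 18.87 + 7.21 + 12.31 = 38.39 ≈ 38.4 mm.
Rainfall = ε × PW = 0.63 × 38.4 = 24.2 mm.

PW ≈ 38.4 mm; rainfall ≈ 24.2 mm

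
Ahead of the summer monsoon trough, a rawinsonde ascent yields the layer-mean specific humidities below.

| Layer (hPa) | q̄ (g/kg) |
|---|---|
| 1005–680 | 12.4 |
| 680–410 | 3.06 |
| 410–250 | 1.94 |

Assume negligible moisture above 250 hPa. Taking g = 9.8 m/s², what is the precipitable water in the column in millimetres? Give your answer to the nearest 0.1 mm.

PW ≈ 52.7 mm

Precipitable water is the column-integrated vapour mass per unit area: PW = (1/g) Σ q̄ Δp, with q in kg/kg and Δp in Pa (1 kg/m² of water = 1 mm).
Layer 1005–680 hPa: Δp = 325 hPa = 32500 Pa, q̄ = 0.0124 kg/kg → 0.0124 × 32500 / 9.8 = 41.12 mm
Layer 680–410 hPa: Δp = 270 hPa = 27000 Pa, q̄ = 0.00306 kg/kg → 0.00306 × 27000 / 9.8 = 8.43 mm
Layer 410–250 hPa: Δp = 160 hPa = 16000 Pa, q̄ = 0.00194 kg/kg → 0.00194 × 16000 / 9.8 = 3.17 mm
PW = 41.12 + 8.43 + 3.17 = 52.72 ≈ 52.7 mm.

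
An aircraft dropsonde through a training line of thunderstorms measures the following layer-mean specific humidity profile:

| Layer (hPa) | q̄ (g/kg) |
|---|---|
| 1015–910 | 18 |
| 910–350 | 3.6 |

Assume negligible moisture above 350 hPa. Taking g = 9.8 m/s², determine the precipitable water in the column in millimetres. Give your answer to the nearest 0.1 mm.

PW ≈ 39.9 mm

Precipitable water is the column-integrated vapour mass per unit area: PW = (1/g) Σ q̄ Δp, with q in kg/kg and Δp in Pa (1 kg/m² of water = 1 mm).
Layer 1015–910 hPa: Δp = 105 hPa = 10500 Pa, q̄ = 0.018 kg/kg → 0.018 × 10500 / 9.8 = 19.29 mm
Layer 910–350 hPa: Δp = 560 hPa = 56000 Pa, q̄ = 0.0036 kg/kg → 0.0036 × 56000 / 9.8 = 20.57 mm
PW = 19.29 + 20.57 = 39.86 ≈ 39.9 mm.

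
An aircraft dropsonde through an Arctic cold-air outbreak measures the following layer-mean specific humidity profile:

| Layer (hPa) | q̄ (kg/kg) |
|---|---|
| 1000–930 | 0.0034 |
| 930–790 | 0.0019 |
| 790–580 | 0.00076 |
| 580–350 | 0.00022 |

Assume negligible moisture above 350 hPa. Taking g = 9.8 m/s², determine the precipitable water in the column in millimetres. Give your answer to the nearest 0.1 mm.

Precipitable water is the column-integrated vapour mass per unit area: PW = (1/g) Σ q̄ Δp, with q in kg/kg and Δp in Pa (1 kg/m² of water = 1 mm).
Layer 1000–930 hPa: Δp = 70 hPa = 7000 Pa, q̄ = 0.0034 kg/kg → 0.0034 × 7000 / 9.8 = 2.43 mm
Layer 930–790 hPa: Δp = 140 hPa = 14000 Pa, q̄ = 0.0019 kg/kg → 0.0019 × 14000 / 9.8 = 2.71 mm
Layer 790–580 hPa: Δp = 210 hPa = 21000 Pa, q̄ = 0.00076 kg/kg → 0.00076 × 21000 / 9.8 = 1.63 mm
Layer 580–350 hPa: Δp = 230 hPa = 23000 Pa, q̄ = 0.00022 kg/kg → 0.00022 × 23000 / 9.8 = 0.52 mm
PW = 2.43 + 2.71 + 1.63 + 0.52 = 7.29 ≈ 7.3 mm.

PW ≈ 7.3 mm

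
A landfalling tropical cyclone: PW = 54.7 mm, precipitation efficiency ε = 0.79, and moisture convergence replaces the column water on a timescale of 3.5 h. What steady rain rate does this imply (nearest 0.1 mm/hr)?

Each overturning extracts ε × PW = 0.79 × 54.7 = 43.213 mm.
Rate = ε·PW / τ = 43.213 / 3.5 h = 12.3 mm/hr.

R ≈ 12.3 mm/hr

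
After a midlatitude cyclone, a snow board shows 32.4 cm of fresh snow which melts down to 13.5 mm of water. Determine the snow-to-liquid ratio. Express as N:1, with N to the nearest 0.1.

Ratio = snow depth / SWE = 324 mm / 13.5 mm = 24.0, i.e. 24.0:1.

ratio ≈ 24.0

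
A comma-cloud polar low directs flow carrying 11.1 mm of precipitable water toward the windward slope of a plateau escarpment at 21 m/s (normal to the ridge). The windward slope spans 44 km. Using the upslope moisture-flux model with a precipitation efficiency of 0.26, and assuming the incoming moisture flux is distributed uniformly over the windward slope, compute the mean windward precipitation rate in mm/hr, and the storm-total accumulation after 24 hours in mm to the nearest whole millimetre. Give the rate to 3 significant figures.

R ≈ 4.96 mm/hr; total ≈ 119 mm

Incoming column moisture flux per unit ridge length: F = V × PW = 21 × 11.1 = 233.1 mm·m/s.
Spread over the 44 km slope with efficiency ε = 0.26: R = ε·F/W = 0.26 × 233.1 / 44000 m = 1.377e-03 mm/s.
R = 1.377e-03 × 3600 = 4.96 mm/hr.
Over 24 h: total = 4.96 × 24 = 119.04 ≈ 119 mm.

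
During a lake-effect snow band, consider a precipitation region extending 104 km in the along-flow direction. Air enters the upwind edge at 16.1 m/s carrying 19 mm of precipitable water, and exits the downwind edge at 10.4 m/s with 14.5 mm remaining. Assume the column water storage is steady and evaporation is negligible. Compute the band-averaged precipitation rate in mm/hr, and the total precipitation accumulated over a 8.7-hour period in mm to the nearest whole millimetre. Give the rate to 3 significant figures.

Column moisture flux per unit crosswind length is F = V × PW.
Inflow: F_in = 16.1 × 19 = 305.9 mm·m/s
Outflow: F_out = 10.4 × 14.5 = 150.8 mm·m/s
Steady-state rate R = (F_in − F_out)/L = (305.9 − 150.8) / 104000 m = 1.491e-03 mm/s.
R = 1.491e-03 × 3600 = 5.37 mm/hr.
Over 8.7 h: total = 5.37 × 8.7 = 46.719 ≈ 47 mm.

R ≈ 5.37 mm/hr; total ≈ 47 mm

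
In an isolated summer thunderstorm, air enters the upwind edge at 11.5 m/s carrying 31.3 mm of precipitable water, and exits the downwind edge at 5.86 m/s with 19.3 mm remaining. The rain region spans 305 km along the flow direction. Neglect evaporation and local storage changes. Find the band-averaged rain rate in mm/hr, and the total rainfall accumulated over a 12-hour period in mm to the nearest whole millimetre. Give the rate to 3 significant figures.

Column moisture flux per unit crosswind length is F = V × PW.
Inflow: F_in = 11.5 × 31.3 = 359.95 mm·m/s
Outflow: F_out = 5.86 × 19.3 = 113.098 mm·m/s
Steady-state rate R = (F_in − F_out)/L = (359.95 − 113.098) / 305000 m = 8.094e-04 mm/s.
R = 8.094e-04 × 3600 = 2.91 mm/hr.
Over 12 h: total = 2.91 × 12 = 34.92 ≈ 35 mm.

R ≈ 2.91 mm/hr; total ≈ 35 mm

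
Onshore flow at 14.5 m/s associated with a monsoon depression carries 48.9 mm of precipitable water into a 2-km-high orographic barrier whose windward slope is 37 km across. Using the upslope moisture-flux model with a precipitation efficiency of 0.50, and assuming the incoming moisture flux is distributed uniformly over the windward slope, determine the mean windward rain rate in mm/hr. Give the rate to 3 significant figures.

Incoming column moisture flux per unit ridge length: F = V × PW = 14.5 × 48.9 = 709.05 mm·m/s.
Spread over the 37 km slope with efficiency ε = 0.50: R = ε·F/W = 0.50 × 709.05 / 37000 m = 9.582e-03 mm/s.
R = 9.582e-03 × 3600 = 34.5 mm/hr.

R ≈ 34.5 mm/hr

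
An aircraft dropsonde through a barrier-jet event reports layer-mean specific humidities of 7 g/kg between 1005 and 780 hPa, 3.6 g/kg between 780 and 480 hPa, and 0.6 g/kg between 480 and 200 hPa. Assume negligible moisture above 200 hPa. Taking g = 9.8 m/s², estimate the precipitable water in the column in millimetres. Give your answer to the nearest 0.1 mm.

PW ≈ 28.8 mm

Precipitable water is the column-integrated vapour mass per unit area: PW = (1/g) Σ q̄ Δp, with q in kg/kg and Δp in Pa (1 kg/m² of water = 1 mm).
Layer 1005–780 hPa: Δp = 225 hPa = 22500 Pa, q̄ = 0.007 kg/kg → 0.007 × 22500 / 9.8 = 16.07 mm
Layer 780–480 hPa: Δp = 300 hPa = 30000 Pa, q̄ = 0.0036 kg/kg → 0.0036 × 30000 / 9.8 = 11.02 mm
Layer 480–200 hPa: Δp = 280 hPa = 28000 Pa, q̄ = 0.0006 kg/kg → 0.0006 × 28000 / 9.8 = 1.71 mm
PW = 16.07 + 11.02 + 1.71 = 28.80 ≈ 28.8 mm.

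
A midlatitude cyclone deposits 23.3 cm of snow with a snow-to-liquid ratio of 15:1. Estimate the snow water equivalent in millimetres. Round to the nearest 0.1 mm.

SWE = snow depth / ratio = 23.3 cm / 15 = 1.553 cm = 15.5 mm.

SWE ≈ 15.5 mm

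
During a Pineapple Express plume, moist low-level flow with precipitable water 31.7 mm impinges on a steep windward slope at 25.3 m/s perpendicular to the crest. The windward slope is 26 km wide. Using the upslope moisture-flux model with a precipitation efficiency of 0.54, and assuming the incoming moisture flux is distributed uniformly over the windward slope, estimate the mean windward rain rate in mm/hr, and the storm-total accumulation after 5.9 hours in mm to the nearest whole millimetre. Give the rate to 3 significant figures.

R ≈ 60.0 mm/hr; total ≈ 354 mm

Incoming column moisture flux per unit ridge length: F = V × PW = 25.3 × 31.7 = 802.01 mm·m/s.
Spread over the 26 km slope with efficiency ε = 0.54: R = ε·F/W = 0.54 × 802.01 / 26000 m = 1.666e-02 mm/s.
R = 1.666e-02 × 3600 = 60.0 mm/hr.
Over 5.9 h: total = 60.0 × 5.9 = 354 mm.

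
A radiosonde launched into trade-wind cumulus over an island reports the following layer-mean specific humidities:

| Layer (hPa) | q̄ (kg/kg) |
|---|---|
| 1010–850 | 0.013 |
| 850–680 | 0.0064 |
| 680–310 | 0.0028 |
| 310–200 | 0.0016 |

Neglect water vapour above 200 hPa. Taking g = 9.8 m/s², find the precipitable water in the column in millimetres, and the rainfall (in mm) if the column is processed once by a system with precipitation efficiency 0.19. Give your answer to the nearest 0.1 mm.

Precipitable water is the column-integrated vapour mass per unit area: PW = (1/g) Σ q̄ Δp, with q in kg/kg and Δp in Pa (1 kg/m² of water = 1 mm).
Layer 1010–850 hPa: Δp = 160 hPa = 16000 Pa, q̄ = 0.013 kg/kg → 0.013 × 16000 / 9.8 = 21.22 mm
Layer 850–680 hPa: Δp = 170 hPa = 17000 Pa, q̄ = 0.0064 kg/kg → 0.0064 × 17000 / 9.8 = 11.10 mm
Layer 680–310 hPa: Δp = 370 hPa = 37000 Pa, q̄ = 0.0028 kg/kg → 0.0028 × 37000 / 9.8 = 10.57 mm
Layer 310–200 hPa: Δp = 110 hPa = 11000 Pa, q̄ = 0.0016 kg/kg → 0.0016 × 11000 / 9.8 = 1.80 mm
PW = 21.22 + 11.10 + 10.57 + 1.80 = 44.69 ≈ 44.7 mm.
Rainfall = ε × PW = 0.19 × 44.7 = 8.5 mm.

PW ≈ 44.7 mm; rainfall ≈ 8.5 mm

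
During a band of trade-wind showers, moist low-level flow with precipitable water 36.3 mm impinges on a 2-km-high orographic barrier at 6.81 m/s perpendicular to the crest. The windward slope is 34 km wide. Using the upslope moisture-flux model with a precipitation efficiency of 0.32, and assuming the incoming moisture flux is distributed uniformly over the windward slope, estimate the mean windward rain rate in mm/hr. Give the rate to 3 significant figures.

Incoming column moisture flux per unit ridge length: F = V × PW = 6.81 × 36.3 = 247.203 mm·m/s.
Spread over the 34 km slope with efficiency ε = 0.32: R = ε·F/W = 0.32 × 247.203 / 34000 m = 2.327e-03 mm/s.
R = 2.327e-03 × 3600 = 8.38 mm/hr.

R ≈ 8.38 mm/hr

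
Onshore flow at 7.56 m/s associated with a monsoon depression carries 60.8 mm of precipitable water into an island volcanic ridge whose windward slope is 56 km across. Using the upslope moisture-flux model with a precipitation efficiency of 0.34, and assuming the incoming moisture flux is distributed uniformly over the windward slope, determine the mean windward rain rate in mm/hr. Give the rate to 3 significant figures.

R ≈ 10.0 mm/hr

Incoming column moisture flux per unit ridge length: F = V × PW = 7.56 × 60.8 = 459.648 mm·m/s.
Spread over the 56 km slope with efficiency ε = 0.34: R = ε·F/W = 0.34 × 459.648 / 56000 m = 2.791e-03 mm/s.
R = 2.791e-03 × 3600 = 10.0 mm/hr.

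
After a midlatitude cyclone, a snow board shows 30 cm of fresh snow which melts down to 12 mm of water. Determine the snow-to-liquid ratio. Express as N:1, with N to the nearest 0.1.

Ratio = snow depth / SWE = 300 mm / 12 mm = 25.0, i.e. 25.0:1.

ratio ≈ 25.0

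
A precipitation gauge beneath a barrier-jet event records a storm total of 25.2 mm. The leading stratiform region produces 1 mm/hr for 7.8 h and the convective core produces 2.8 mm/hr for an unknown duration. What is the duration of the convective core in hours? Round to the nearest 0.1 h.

Known phases: 1 × 7.8 = 7.8 mm.
Remaining depth = 25.2 − 7.8 = 17.4 mm.
Duration = 17.4 / 2.8 = 6.2 h.

duration ≈ 6.2 h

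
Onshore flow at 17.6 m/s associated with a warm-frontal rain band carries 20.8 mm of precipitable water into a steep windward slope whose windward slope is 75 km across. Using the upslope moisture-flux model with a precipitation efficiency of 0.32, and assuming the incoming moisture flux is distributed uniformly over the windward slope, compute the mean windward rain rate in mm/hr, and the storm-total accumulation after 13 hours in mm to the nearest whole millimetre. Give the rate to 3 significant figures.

R ≈ 5.62 mm/hr; total ≈ 73 mm

Incoming column moisture flux per unit ridge length: F = V × PW = 17.6 × 20.8 = 366.08 mm·m/s.
Spread over the 75 km slope with efficiency ε = 0.32: R = ε·F/W = 0.32 × 366.08 / 75000 m = 1.562e-03 mm/s.
R = 1.562e-03 × 3600 = 5.62 mm/hr.
Over 13 h: total = 5.62 × 13 = 73.06 ≈ 73 mm.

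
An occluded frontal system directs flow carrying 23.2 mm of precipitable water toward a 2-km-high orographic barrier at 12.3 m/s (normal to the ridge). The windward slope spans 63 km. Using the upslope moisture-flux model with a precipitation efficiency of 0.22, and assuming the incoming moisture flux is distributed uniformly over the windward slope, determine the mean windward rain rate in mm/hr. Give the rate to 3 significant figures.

R ≈ 3.59 mm/hr

Incoming column moisture flux per unit ridge length: F = V × PW = 12.3 × 23.2 = 285.36 mm·m/s.
Spread over the 63 km slope with efficiency ε = 0.22: R = ε·F/W = 0.22 × 285.36 / 63000 m = 9.965e-04 mm/s.
R = 9.965e-04 × 3600 = 3.59 mm/hr.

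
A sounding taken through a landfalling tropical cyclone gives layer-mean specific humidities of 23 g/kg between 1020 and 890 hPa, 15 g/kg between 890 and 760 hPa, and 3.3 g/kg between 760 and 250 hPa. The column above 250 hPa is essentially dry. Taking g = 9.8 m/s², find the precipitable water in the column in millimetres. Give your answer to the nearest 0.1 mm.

PW ≈ 67.6 mm

Precipitable water is the column-integrated vapour mass per unit area: PW = (1/g) Σ q̄ Δp, with q in kg/kg and Δp in Pa (1 kg/m² of water = 1 mm).
Layer 1020–890 hPa: Δp = 130 hPa = 13000 Pa, q̄ = 0.023 kg/kg → 0.023 × 13000 / 9.8 = 30.51 mm
Layer 890–760 hPa: Δp = 130 hPa = 13000 Pa, q̄ = 0.015 kg/kg → 0.015 × 13000 / 9.8 = 19.90 mm
Layer 760–250 hPa: Δp = 510 hPa = 51000 Pa, q̄ = 0.0033 kg/kg → 0.0033 × 51000 / 9.8 = 17.17 mm
PW = 30.51 + 19.90 + 17.17 = 67.58 ≈ 67.6 mm.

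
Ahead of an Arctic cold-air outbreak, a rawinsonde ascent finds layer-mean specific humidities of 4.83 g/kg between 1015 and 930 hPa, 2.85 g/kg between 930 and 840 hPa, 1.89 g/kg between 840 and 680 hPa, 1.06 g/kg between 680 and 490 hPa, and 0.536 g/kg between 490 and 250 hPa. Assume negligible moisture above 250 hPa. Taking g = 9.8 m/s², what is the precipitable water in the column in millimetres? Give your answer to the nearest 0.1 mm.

Precipitable water is the column-integrated vapour mass per unit area: PW = (1/g) Σ q̄ Δp, with q in kg/kg and Δp in Pa (1 kg/m² of water = 1 mm).
Layer 1015–930 hPa: Δp = 85 hPa = 8500 Pa, q̄ = 0.00483 kg/kg → 0.00483 × 8500 / 9.8 = 4.19 mm
Layer 930–840 hPa: Δp = 90 hPa = 9000 Pa, q̄ = 0.00285 kg/kg → 0.00285 × 9000 / 9.8 = 2.62 mm
Layer 840–680 hPa: Δp = 160 hPa = 16000 Pa, q̄ = 0.00189 kg/kg → 0.00189 × 16000 / 9.8 = 3.09 mm
Layer 680–490 hPa: Δp = 190 hPa = 19000 Pa, q̄ = 0.00106 kg/kg → 0.00106 × 19000 / 9.8 = 2.06 mm
Layer 490–250 hPa: Δp = 240 hPa = 24000 Pa, q̄ = 0.000536 kg/kg → 0.000536 × 24000 / 9.8 = 1.31 mm
PW = 4.19 + 2.62 + 3.09 + 2.06 + 1.31 = 13.27 ≈ 13.3 mm.

PW ≈ 13.3 mm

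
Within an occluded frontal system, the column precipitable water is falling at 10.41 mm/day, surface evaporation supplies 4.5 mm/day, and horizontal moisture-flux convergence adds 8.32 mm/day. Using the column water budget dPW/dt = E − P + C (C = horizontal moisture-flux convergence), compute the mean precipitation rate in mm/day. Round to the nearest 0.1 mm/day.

dPW/dt = -10.41 mm/day.
P = E + C − dPW/dt = 4.5 + (8.32) − (-10.41) = 23.2 mm/day.

P ≈ 23.2 mm/day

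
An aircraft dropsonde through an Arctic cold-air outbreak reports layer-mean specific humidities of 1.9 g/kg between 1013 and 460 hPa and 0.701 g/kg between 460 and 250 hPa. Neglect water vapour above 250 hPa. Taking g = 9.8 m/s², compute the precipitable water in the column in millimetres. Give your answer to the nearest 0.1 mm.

PW ≈ 12.2 mm

Precipitable water is the column-integrated vapour mass per unit area: PW = (1/g) Σ q̄ Δp, with q in kg/kg and Δp in Pa (1 kg/m² of water = 1 mm).
Layer 1013–460 hPa: Δp = 553 hPa = 55300 Pa, q̄ = 0.0019 kg/kg → 0.0019 × 55300 / 9.8 = 10.72 mm
Layer 460–250 hPa: Δp = 210 hPa = 21000 Pa, q̄ = 0.000701 kg/kg → 0.000701 × 21000 / 9.8 = 1.50 mm
PW = 10.72 + 1.50 = 12.22 ≈ 12.2 mm.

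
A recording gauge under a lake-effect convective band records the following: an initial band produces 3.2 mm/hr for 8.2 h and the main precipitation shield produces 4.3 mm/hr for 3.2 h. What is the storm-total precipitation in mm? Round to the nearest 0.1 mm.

total ≈ 40.0 mm

Total = Σ Rᵢ Δtᵢ = 3.2 × 8.2 + 4.3 × 3.2
      = 26.24 + 13.76 = 40.0 mm.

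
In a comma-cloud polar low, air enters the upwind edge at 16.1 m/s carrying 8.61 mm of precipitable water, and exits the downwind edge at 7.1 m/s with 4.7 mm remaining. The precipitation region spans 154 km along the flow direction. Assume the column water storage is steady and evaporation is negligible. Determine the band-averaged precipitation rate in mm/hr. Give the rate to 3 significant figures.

Column moisture flux per unit crosswind length is F = V × PW.
Inflow: F_in = 16.1 × 8.61 = 138.621 mm·m/s
Outflow: F_out = 7.1 × 4.7 = 33.37 mm·m/s
Steady-state rate R = (F_in − F_out)/L = (138.621 − 33.37) / 154000 m = 6.834e-04 mm/s.
R = 6.834e-04 × 3600 = 2.46 mm/hr.

R ≈ 2.46 mm/hr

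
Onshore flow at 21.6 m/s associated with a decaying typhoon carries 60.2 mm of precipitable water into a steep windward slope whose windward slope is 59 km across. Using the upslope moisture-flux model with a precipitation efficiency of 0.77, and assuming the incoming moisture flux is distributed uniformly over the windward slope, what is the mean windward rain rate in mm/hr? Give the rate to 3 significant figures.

R ≈ 61.1 mm/hr

Incoming column moisture flux per unit ridge length: F = V × PW = 21.6 × 60.2 = 1300.32 mm·m/s.
Spread over the 59 km slope with efficiency ε = 0.77: R = ε·F/W = 0.77 × 1300.32 / 59000 m = 1.697e-02 mm/s.
R = 1.697e-02 × 3600 = 61.1 mm/hr.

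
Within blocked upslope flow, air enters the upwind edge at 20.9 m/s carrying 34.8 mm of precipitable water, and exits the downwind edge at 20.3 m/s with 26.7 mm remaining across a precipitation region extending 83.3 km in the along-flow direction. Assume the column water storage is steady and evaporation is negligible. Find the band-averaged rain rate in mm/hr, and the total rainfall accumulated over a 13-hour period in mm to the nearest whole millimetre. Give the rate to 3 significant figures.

Column moisture flux per unit crosswind length is F = V × PW.
Inflow: F_in = 20.9 × 34.8 = 727.32 mm·m/s
Outflow: F_out = 20.3 × 26.7 = 542.01 mm·m/s
Steady-state rate R = (F_in − F_out)/L = (727.32 − 542.01) / 83300 m = 2.225e-03 mm/s.
R = 2.225e-03 × 3600 = 8.01 mm/hr.
Over 13 h: total = 8.01 × 13 = 104.13 ≈ 104 mm.

R ≈ 8.01 mm/hr; total ≈ 104 mm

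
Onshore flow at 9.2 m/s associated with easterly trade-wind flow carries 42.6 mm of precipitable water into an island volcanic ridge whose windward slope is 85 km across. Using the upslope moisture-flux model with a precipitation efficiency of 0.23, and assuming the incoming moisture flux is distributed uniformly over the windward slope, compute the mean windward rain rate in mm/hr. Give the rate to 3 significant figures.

R ≈ 3.82 mm/hr

Incoming column moisture flux per unit ridge length: F = V × PW = 9.2 × 42.6 = 391.92 mm·m/s.
Spread over the 85 km slope with efficiency ε = 0.23: R = ε·F/W = 0.23 × 391.92 / 85000 m = 1.060e-03 mm/s.
R = 1.060e-03 × 3600 = 3.82 mm/hr.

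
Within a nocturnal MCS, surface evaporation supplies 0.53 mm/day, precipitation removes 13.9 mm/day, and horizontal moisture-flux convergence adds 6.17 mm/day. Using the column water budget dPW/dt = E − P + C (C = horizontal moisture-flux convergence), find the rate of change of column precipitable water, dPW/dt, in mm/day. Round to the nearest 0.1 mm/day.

dPW/dt = E − P + C = 0.53 − 13.9 + (6.17) = -7.2 mm/day.

dPW/dt ≈ -7.2 mm/day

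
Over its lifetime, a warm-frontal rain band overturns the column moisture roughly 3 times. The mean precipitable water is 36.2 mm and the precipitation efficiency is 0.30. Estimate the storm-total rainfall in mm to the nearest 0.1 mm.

rainfall ≈ 32.6 mm

Each cycle deposits ε × PW = 0.30 × 36.2 = 10.86 mm.
Over 3 cycles: 3 × 10.86 = 32.6 mm.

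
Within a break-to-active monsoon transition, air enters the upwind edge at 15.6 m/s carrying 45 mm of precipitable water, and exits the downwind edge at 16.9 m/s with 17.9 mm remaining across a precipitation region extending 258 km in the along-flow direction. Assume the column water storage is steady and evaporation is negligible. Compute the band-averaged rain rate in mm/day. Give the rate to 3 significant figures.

Column moisture flux per unit crosswind length is F = V × PW.
Inflow: F_in = 15.6 × 45 = 702 mm·m/s
Outflow: F_out = 16.9 × 17.9 = 302.51 mm·m/s
Steady-state rate R = (F_in − F_out)/L = (702 − 302.51) / 258000 m = 1.548e-03 mm/s.
R = 1.548e-03 × 3600 × 24 = 134 mm/day.

R ≈ 134 mm/day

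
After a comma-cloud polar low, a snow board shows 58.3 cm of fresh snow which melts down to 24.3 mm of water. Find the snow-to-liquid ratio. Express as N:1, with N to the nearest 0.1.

Ratio = snow depth / SWE = 583 mm / 24.3 mm = 24.0, i.e. 24.0:1.

ratio ≈ 24.0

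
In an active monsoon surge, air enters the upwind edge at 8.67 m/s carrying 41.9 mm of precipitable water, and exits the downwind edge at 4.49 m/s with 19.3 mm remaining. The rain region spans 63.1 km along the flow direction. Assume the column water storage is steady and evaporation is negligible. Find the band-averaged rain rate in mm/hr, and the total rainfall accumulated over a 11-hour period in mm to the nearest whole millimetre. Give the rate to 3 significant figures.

Column moisture flux per unit crosswind length is F = V × PW.
Inflow: F_in = 8.67 × 41.9 = 363.273 mm·m/s
Outflow: F_out = 4.49 × 19.3 = 86.657 mm·m/s
Steady-state rate R = (F_in − F_out)/L = (363.273 − 86.657) / 63100 m = 4.384e-03 mm/s.
R = 4.384e-03 × 3600 = 15.8 mm/hr.
Over 11 h: total = 15.8 × 11 = 173.8 ≈ 174 mm.

R ≈ 15.8 mm/hr; total ≈ 174 mm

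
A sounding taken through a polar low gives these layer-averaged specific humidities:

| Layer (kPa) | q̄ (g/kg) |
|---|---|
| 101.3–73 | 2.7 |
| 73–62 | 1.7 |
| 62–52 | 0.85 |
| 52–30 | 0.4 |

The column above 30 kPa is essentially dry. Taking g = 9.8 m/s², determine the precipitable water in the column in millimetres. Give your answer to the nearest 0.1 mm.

PW ≈ 11.5 mm

Precipitable water is the column-integrated vapour mass per unit area: PW = (1/g) Σ q̄ Δp, with q in kg/kg and Δp in Pa (1 kg/m² of water = 1 mm).
Layer 101.3–73 kPa: Δp = 283 hPa = 28300 Pa, q̄ = 0.0027 kg/kg → 0.0027 × 28300 / 9.8 = 7.80 mm
Layer 73–62 kPa: Δp = 110 hPa = 11000 Pa, q̄ = 0.0017 kg/kg → 0.0017 × 11000 / 9.8 = 1.91 mm
Layer 62–52 kPa: Δp = 100 hPa = 10000 Pa, q̄ = 0.00085 kg/kg → 0.00085 × 10000 / 9.8 = 0.87 mm
Layer 52–30 kPa: Δp = 220 hPa = 22000 Pa, q̄ = 0.0004 kg/kg → 0.0004 × 22000 / 9.8 = 0.90 mm
PW = 7.80 + 1.91 + 0.87 + 0.90 = 11.48 ≈ 11.5 mm.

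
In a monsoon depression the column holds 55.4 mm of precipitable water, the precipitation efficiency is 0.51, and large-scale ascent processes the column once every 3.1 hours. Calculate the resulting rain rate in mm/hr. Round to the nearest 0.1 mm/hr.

R ≈ 9.1 mm/hr

Each overturning extracts ε × PW = 0.51 × 55.4 = 28.254 mm.
Rate = ε·PW / τ = 28.254 / 3.1 h = 9.1 mm/hr.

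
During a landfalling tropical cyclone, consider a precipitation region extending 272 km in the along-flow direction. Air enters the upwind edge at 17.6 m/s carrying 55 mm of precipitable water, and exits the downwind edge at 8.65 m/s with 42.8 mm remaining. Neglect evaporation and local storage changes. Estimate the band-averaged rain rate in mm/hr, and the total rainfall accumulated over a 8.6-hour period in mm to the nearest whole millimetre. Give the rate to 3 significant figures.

R ≈ 7.91 mm/hr; total ≈ 68 mm

Column moisture flux per unit crosswind length is F = V × PW.
Inflow: F_in = 17.6 × 55 = 968 mm·m/s
Outflow: F_out = 8.65 × 42.8 = 370.22 mm·m/s
Steady-state rate R = (F_in − F_out)/L = (968 − 370.22) / 272000 m = 2.198e-03 mm/s.
R = 2.198e-03 × 3600 = 7.91 mm/hr.
Over 8.6 h: total = 7.91 × 8.6 = 68.026 ≈ 68 mm.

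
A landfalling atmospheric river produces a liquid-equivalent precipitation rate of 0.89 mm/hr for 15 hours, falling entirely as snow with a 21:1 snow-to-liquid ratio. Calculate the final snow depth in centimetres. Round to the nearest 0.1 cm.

Liquid-equivalent depth = 0.89 × 15 = 13.35 mm.
Snow depth = 13.35 mm × 21 = 280.35 mm = 28.0 cm.

snow depth ≈ 28.0 cm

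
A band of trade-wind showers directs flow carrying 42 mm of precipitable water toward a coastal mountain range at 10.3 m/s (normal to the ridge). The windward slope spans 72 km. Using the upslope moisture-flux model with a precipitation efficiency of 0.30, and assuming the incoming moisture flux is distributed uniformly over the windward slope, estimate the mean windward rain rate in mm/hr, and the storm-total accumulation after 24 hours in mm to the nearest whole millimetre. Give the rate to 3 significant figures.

R ≈ 6.49 mm/hr; total ≈ 156 mm

Incoming column moisture flux per unit ridge length: F = V × PW = 10.3 × 42 = 432.6 mm·m/s.
Spread over the 72 km slope with efficiency ε = 0.30: R = ε·F/W = 0.30 × 432.6 / 72000 m = 1.803e-03 mm/s.
R = 1.803e-03 × 3600 = 6.49 mm/hr.
Over 24 h: total = 6.49 × 24 = 155.76 ≈ 156 mm.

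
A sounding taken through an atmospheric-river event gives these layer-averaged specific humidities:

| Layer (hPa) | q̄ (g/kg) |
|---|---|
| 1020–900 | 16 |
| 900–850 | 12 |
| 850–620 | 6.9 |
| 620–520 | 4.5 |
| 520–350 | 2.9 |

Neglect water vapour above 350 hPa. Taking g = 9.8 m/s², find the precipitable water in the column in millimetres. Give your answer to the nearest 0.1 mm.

PW ≈ 51.5 mm

Precipitable water is the column-integrated vapour mass per unit area: PW = (1/g) Σ q̄ Δp, with q in kg/kg and Δp in Pa (1 kg/m² of water = 1 mm).
Layer 1020–900 hPa: Δp = 120 hPa = 12000 Pa, q̄ = 0.016 kg/kg → 0.016 × 12000 / 9.8 = 19.59 mm
Layer 900–850 hPa: Δp = 50 hPa = 5000 Pa, q̄ = 0.012 kg/kg → 0.012 × 5000 / 9.8 = 6.12 mm
Layer 850–620 hPa: Δp = 230 hPa = 23000 Pa, q̄ = 0.0069 kg/kg → 0.0069 × 23000 / 9.8 = 16.19 mm
Layer 620–520 hPa: Δp = 100 hPa = 10000 Pa, q̄ = 0.0045 kg/kg → 0.0045 × 10000 / 9.8 = 4.59 mm
Layer 520–350 hPa: Δp = 170 hPa = 17000 Pa, q̄ = 0.0029 kg/kg → 0.0029 × 17000 / 9.8 = 5.03 mm
PW = 19.59 + 6.12 + 16.19 + 4.59 + 5.03 = 51.52 ≈ 51.5 mm.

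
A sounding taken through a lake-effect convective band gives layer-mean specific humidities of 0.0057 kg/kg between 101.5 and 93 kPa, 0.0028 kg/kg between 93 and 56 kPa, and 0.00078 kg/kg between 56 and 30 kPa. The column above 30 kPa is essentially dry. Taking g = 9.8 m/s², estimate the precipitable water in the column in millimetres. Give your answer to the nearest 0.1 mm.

PW ≈ 17.6 mm

Precipitable water is the column-integrated vapour mass per unit area: PW = (1/g) Σ q̄ Δp, with q in kg/kg and Δp in Pa (1 kg/m² of water = 1 mm).
Layer 101.5–93 kPa: Δp = 85 hPa = 8500 Pa, q̄ = 0.0057 kg/kg → 0.0057 × 8500 / 9.8 = 4.94 mm
Layer 93–56 kPa: Δp = 370 hPa = 37000 Pa, q̄ = 0.0028 kg/kg → 0.0028 × 37000 / 9.8 = 10.57 mm
Layer 56–30 kPa: Δp = 260 hPa = 26000 Pa, q̄ = 0.00078 kg/kg → 0.00078 × 26000 / 9.8 = 2.07 mm
PW = 4.94 + 10.57 + 2.07 = 17.58 ≈ 17.6 mm.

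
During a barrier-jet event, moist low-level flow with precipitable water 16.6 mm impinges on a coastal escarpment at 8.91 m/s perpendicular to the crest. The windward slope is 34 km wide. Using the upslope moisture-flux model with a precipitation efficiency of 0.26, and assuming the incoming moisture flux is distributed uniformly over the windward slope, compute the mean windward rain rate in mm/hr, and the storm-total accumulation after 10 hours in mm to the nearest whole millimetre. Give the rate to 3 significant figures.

R ≈ 4.07 mm/hr; total ≈ 41 mm

Incoming column moisture flux per unit ridge length: F = V × PW = 8.91 × 16.6 = 147.906 mm·m/s.
Spread over the 34 km slope with efficiency ε = 0.26: R = ε·F/W = 0.26 × 147.906 / 34000 m = 1.131e-03 mm/s.
R = 1.131e-03 × 3600 = 4.07 mm/hr.
Over 10 h: total = 4.07 × 10 = 40.7 ≈ 41 mm.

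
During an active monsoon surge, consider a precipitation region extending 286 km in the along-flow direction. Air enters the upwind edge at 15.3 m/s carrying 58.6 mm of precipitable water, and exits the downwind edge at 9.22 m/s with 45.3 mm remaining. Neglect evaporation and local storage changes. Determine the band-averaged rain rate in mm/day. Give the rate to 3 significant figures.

R ≈ 145 mm/day

Column moisture flux per unit crosswind length is F = V × PW.
Inflow: F_in = 15.3 × 58.6 = 896.58 mm·m/s
Outflow: F_out = 9.22 × 45.3 = 417.666 mm·m/s
Steady-state rate R = (F_in − F_out)/L = (896.58 − 417.666) / 286000 m = 1.675e-03 mm/s.
R = 1.675e-03 × 3600 × 24 = 145 mm/day.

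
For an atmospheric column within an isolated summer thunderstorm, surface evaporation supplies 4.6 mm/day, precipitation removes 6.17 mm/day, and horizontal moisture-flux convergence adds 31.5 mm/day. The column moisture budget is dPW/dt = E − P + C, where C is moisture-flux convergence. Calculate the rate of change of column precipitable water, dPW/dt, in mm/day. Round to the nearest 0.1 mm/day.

dPW/dt = E − P + C = 4.6 − 6.17 + (31.5) = 29.9 mm/day.

dPW/dt ≈ 29.9 mm/day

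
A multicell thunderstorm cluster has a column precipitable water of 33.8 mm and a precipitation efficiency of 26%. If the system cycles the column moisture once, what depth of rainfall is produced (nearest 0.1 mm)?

Rainfall = ε × PW = 0.26 × 33.8 = 8.8 mm.

rainfall ≈ 8.8 mm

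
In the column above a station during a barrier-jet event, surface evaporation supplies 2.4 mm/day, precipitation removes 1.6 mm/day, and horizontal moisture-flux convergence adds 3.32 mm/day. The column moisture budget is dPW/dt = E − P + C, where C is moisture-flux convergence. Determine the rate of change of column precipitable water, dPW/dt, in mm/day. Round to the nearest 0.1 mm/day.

dPW/dt = E − P + C = 2.4 − 1.6 + (3.32) = 4.1 mm/day.

dPW/dt ≈ 4.1 mm/day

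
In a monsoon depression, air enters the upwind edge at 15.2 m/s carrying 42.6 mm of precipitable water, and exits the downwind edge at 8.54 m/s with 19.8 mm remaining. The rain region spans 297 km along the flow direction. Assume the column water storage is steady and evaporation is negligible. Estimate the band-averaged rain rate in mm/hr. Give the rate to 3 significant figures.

Column moisture flux per unit crosswind length is F = V × PW.
Inflow: F_in = 15.2 × 42.6 = 647.52 mm·m/s
Outflow: F_out = 8.54 × 19.8 = 169.092 mm·m/s
Steady-state rate R = (F_in − F_out)/L = (647.52 − 169.092) / 297000 m = 1.611e-03 mm/s.
R = 1.611e-03 × 3600 = 5.80 mm/hr.

R ≈ 5.80 mm/hr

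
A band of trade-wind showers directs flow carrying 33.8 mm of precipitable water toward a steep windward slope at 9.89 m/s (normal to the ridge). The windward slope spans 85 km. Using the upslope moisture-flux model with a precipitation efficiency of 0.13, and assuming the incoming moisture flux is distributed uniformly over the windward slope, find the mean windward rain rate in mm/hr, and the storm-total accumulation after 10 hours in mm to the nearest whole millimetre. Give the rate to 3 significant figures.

Incoming column moisture flux per unit ridge length: F = V × PW = 9.89 × 33.8 = 334.282 mm·m/s.
Spread over the 85 km slope with efficiency ε = 0.13: R = ε·F/W = 0.13 × 334.282 / 85000 m = 5.113e-04 mm/s.
R = 5.113e-04 × 3600 = 1.84 mm/hr.
Over 10 h: total = 1.84 × 10 = 18.4 ≈ 18 mm.

R ≈ 1.84 mm/hr; total ≈ 18 mm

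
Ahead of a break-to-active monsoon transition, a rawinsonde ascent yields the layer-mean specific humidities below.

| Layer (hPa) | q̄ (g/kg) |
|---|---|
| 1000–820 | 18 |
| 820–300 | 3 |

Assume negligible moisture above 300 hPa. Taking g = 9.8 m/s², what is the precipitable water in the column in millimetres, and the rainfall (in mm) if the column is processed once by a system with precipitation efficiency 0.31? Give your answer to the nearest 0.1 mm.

Precipitable water is the column-integrated vapour mass per unit area: PW = (1/g) Σ q̄ Δp, with q in kg/kg and Δp in Pa (1 kg/m² of water = 1 mm).
Layer 1000–820 hPa: Δp = 180 hPa = 18000 Pa, q̄ = 0.018 kg/kg → 0.018 × 18000 / 9.8 = 33.06 mm
Layer 820–300 hPa: Δp = 520 hPa = 52000 Pa, q̄ = 0.003 kg/kg → 0.003 × 52000 / 9.8 = 15.92 mm
PW = 33.06 + 15.92 = 48.98 ≈ 49.0 mm.
Rainfall = ε × PW = 0.31 × 49.0 = 15.2 mm.

PW ≈ 49.0 mm; rainfall ≈ 15.2 mm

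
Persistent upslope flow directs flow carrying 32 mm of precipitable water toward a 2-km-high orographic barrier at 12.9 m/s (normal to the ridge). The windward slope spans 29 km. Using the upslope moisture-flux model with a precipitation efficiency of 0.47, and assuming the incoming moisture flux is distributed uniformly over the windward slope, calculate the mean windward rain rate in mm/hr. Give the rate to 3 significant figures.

R ≈ 24.1 mm/hr

Incoming column moisture flux per unit ridge length: F = V × PW = 12.9 × 32 = 412.8 mm·m/s.
Spread over the 29 km slope with efficiency ε = 0.47: R = ε·F/W = 0.47 × 412.8 / 29000 m = 6.690e-03 mm/s.
R = 6.690e-03 × 3600 = 24.1 mm/hr.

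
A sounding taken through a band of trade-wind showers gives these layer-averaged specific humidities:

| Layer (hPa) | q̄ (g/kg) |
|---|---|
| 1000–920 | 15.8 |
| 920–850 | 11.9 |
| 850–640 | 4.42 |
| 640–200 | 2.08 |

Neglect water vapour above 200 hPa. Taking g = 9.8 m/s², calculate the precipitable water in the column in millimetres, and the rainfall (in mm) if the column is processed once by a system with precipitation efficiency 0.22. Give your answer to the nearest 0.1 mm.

Precipitable water is the column-integrated vapour mass per unit area: PW = (1/g) Σ q̄ Δp, with q in kg/kg and Δp in Pa (1 kg/m² of water = 1 mm).
Layer 1000–920 hPa: Δp = 80 hPa = 8000 Pa, q̄ = 0.0158 kg/kg → 0.0158 × 8000 / 9.8 = 12.90 mm
Layer 920–850 hPa: Δp = 70 hPa = 7000 Pa, q̄ = 0.0119 kg/kg → 0.0119 × 7000 / 9.8 = 8.50 mm
Layer 850–640 hPa: Δp = 210 hPa = 21000 Pa, q̄ = 0.00442 kg/kg → 0.00442 × 21000 / 9.8 = 9.47 mm
Layer 640–200 hPa: Δp = 440 hPa = 44000 Pa, q̄ = 0.00208 kg/kg → 0.00208 × 44000 / 9.8 = 9.34 mm
PW = 12.90 + 8.50 + 9.47 + 9.34 = 40.21 ≈ 40.2 mm.
Rainfall = ε × PW = 0.22 × 40.2 = 8.8 mm.

PW ≈ 40.2 mm; rainfall ≈ 8.8 mm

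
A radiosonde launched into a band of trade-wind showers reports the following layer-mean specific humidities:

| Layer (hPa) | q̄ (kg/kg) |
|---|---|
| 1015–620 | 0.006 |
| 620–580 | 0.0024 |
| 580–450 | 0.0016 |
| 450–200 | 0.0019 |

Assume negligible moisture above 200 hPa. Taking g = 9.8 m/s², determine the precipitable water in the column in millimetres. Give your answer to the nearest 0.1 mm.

PW ≈ 32.1 mm

Precipitable water is the column-integrated vapour mass per unit area: PW = (1/g) Σ q̄ Δp, with q in kg/kg and Δp in Pa (1 kg/m² of water = 1 mm).
Layer 1015–620 hPa: Δp = 395 hPa = 39500 Pa, q̄ = 0.006 kg/kg → 0.006 × 39500 / 9.8 = 24.18 mm
Layer 620–580 hPa: Δp = 40 hPa = 4000 Pa, q̄ = 0.0024 kg/kg → 0.0024 × 4000 / 9.8 = 0.98 mm
Layer 580–450 hPa: Δp = 130 hPa = 13000 Pa, q̄ = 0.0016 kg/kg → 0.0016 × 13000 / 9.8 = 2.12 mm
Layer 450–200 hPa: Δp = 250 hPa = 25000 Pa, q̄ = 0.0019 kg/kg → 0.0019 × 25000 / 9.8 = 4.85 mm
PW = 24.18 + 0.98 + 2.12 + 4.85 = 32.13 ≈ 32.1 mm.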